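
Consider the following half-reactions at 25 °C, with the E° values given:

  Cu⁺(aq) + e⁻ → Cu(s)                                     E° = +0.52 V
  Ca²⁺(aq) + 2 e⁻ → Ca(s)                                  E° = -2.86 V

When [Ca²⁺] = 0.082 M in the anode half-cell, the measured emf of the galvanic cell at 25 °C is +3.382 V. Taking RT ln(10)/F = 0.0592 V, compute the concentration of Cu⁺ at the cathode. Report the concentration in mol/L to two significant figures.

Cu⁺/Cu is the cathode, Ca²⁺/Ca the anode: E°cell = +3.38 V, n = 2.
Overall reaction: 2 Cu⁺(aq) + Ca(s) → 2 Cu(s) + Ca²⁺(aq); Q = [Ca²⁺]^1/[Cu⁺]^2.
From E = E° − (0.0592/n) log Q: log Q = (E° − E)·n/0.0592 = (+3.38 − (+3.382))·2/0.0592 = -0.0676.
So 2·log[Cu⁺] = 1·log(0.082) − log Q = -1.0862 − (-0.0676) = -1.0186; log[Cu⁺] = -1.0186 / 2 = -0.5093; [Cu⁺] = 10^(-0.5093) ≈ 0.31 M.

0.31 M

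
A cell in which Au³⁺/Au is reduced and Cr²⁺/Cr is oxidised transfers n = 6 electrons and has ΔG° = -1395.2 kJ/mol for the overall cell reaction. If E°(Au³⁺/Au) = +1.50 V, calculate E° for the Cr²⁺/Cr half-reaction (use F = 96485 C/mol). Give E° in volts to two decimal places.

-0.91 V

E°cell = −ΔG°/(nF) = −(-1395.2×10³)/((6)(96485)) = +2.410 V.
Since Au³⁺/Au is the cathode and Cr²⁺/Cr the anode, E°cell = E°(Au³⁺/Au) − E°(Cr²⁺/Cr).
So E°(Cr²⁺/Cr) = E°(Au³⁺/Au) − E°cell = (+1.50) − (+2.410) = -0.91 V.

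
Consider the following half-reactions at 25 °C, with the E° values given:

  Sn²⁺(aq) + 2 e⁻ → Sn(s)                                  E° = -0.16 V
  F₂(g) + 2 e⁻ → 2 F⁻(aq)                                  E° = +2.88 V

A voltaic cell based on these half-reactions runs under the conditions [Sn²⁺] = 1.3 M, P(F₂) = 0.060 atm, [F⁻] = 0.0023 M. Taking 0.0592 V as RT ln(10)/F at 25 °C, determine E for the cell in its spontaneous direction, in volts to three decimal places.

F₂/F⁻ is the cathode (higher E°), Sn²⁺/Sn the anode: E°cell = +2.88 − (-0.16) = +3.04 V, n = 2.
Overall: F₂(g) + Sn(s) → 2 F⁻(aq) + Sn²⁺(aq)
Q = [F⁻]^2·[Sn²⁺] / (P(F₂)); log Q = -3.941.
E = E° − (0.0592/n) log Q = +3.04 − (0.0592/2)(-3.941) = +3.157 V.

+3.157 V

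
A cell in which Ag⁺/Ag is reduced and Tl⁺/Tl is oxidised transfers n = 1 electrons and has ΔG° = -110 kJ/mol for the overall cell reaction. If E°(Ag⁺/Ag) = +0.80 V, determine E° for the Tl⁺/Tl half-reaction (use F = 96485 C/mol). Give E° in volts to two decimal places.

-0.34 V

E°cell = −ΔG°/(nF) = −(-110×10³)/((1)(96485)) = +1.140 V.
Since Ag⁺/Ag is the cathode and Tl⁺/Tl the anode, E°cell = E°(Ag⁺/Ag) − E°(Tl⁺/Tl).
So E°(Tl⁺/Tl) = E°(Ag⁺/Ag) − E°cell = (+0.80) − (+1.140) = -0.34 V.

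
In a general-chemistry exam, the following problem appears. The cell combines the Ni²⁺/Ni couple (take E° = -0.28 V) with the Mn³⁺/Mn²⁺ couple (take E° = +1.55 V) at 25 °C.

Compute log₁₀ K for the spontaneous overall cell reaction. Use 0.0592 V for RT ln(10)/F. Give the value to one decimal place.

Cathode: Mn³⁺/Mn²⁺; anode: Ni²⁺/Ni. E°cell = +1.83 V, n = 2.
log K = nE°cell / 0.0592 = (2)(+1.83) / 0.0592 = 61.8.

61.8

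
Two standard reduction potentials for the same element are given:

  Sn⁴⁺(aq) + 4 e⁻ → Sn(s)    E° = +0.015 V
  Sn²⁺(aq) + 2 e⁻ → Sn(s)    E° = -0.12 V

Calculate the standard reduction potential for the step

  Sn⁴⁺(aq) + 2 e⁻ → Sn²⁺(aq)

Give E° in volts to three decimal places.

Sequential free energies add, so n₃E°₃ = n₁E°₁ + n₂E°₂.
With n₃ = 4, and the known step contributing 2×(-0.12) V, the unknown satisfies 2·E° = 4×(+0.015) − 2×(-0.12) = +0.300.
E° = +0.300 / 2 = +0.150 V.

+0.150 V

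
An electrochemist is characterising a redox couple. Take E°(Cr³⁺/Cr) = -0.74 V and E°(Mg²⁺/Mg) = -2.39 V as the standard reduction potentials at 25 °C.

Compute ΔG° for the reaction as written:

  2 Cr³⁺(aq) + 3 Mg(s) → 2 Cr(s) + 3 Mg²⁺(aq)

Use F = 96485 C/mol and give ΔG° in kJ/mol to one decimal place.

As written, Cr³⁺/Cr is reduced (cathode) and Mg²⁺/Mg is oxidised (anode), so E°cell = (-0.74) − (-2.39) = +1.65 V.
Balancing electrons gives n = 6.
ΔG° = −nFE° = −(6)(96485)(+1.65) = -955,202 J = -955.2 kJ/mol.

-955.2 kJ/mol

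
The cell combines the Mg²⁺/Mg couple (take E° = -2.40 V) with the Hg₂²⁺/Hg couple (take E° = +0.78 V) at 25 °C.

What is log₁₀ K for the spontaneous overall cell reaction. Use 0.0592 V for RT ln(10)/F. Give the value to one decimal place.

107.4

Cathode: Hg₂²⁺/Hg; anode: Mg²⁺/Mg. E°cell = +3.18 V, n = 2.
log K = nE°cell / 0.0592 = (2)(+3.18) / 0.0592 = 107.4.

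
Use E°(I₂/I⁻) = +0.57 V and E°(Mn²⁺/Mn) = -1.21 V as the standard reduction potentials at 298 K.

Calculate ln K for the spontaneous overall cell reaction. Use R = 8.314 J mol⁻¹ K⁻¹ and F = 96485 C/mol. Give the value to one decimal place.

138.6

Cathode: I₂/I⁻; anode: Mn²⁺/Mn. E°cell = (+0.57) − (-1.21) = +1.78 V, with n = 2.
ΔG° = −nFE° = −RT ln K, so ln K = nFE°/(RT) = (2)(96485)(+1.78) / ((8.314)(298)) = 138.638.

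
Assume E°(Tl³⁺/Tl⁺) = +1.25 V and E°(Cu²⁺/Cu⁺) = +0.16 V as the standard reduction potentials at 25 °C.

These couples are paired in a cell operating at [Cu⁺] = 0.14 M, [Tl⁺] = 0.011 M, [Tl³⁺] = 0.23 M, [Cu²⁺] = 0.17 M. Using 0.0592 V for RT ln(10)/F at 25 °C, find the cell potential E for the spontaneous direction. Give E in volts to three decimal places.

+1.124 V

Tl³⁺/Tl⁺ is the cathode (higher E°), Cu²⁺/Cu⁺ the anode: E°cell = +1.25 − (+0.16) = +1.09 V, n = 2.
Overall: Tl³⁺(aq) + 2 Cu⁺(aq) → Tl⁺(aq) + 2 Cu²⁺(aq)
Q = [Tl⁺]·[Cu²⁺]^2 / ([Tl³⁺]·[Cu⁺]^2); log Q = -1.152.
E = E° − (0.0592/n) log Q = +1.09 − (0.0592/2)(-1.152) = +1.124 V.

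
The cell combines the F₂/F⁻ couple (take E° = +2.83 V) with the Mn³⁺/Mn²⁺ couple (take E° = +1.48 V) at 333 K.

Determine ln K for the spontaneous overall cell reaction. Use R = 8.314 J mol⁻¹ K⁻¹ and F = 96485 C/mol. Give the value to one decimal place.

Cathode: F₂/F⁻; anode: Mn³⁺/Mn²⁺. E°cell = (+2.83) − (+1.48) = +1.35 V, with n = 2.
ΔG° = −nFE° = −RT ln K, so ln K = nFE°/(RT) = (2)(96485)(+1.35) / ((8.314)(333)) = 94.096.

94.1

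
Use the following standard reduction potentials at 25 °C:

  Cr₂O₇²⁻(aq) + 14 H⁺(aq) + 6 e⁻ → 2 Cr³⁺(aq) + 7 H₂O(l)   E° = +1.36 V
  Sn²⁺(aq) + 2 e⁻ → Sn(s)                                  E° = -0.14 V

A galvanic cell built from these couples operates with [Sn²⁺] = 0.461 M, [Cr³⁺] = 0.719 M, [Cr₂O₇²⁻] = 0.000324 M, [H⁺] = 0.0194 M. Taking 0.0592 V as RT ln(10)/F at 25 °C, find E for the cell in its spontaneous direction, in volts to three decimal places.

+1.242 V

Cr₂O₇²⁻/Cr³⁺ is the cathode (higher E°), Sn²⁺/Sn the anode: E°cell = +1.36 − (-0.14) = +1.50 V, n = 6.
Overall: Cr₂O₇²⁻(aq) + 14 H⁺(aq) + 3 Sn(s) → 2 Cr³⁺(aq) + 7 H₂O(l) + 3 Sn²⁺(aq)
Q = [Cr³⁺]^2·[Sn²⁺]^3 / ([Cr₂O₇²⁻]·[H⁺]^14); log Q = 26.165.
E = E° − (0.0592/n) log Q = +1.50 − (0.0592/6)(26.165) = +1.242 V.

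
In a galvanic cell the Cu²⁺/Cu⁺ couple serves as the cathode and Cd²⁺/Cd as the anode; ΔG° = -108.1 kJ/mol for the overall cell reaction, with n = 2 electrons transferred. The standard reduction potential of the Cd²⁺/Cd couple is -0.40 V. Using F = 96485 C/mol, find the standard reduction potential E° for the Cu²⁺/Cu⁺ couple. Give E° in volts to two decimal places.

E°cell = −ΔG°/(nF) = −(-108.1×10³)/((2)(96485)) = +0.560 V.
Since Cu²⁺/Cu⁺ is the cathode and Cd²⁺/Cd the anode, E°cell = E°(Cu²⁺/Cu⁺) − E°(Cd²⁺/Cd).
So E°(Cu²⁺/Cu⁺) = E°cell + E°(Cd²⁺/Cd) = +0.560 + (-0.40) = +0.16 V.

+0.16 V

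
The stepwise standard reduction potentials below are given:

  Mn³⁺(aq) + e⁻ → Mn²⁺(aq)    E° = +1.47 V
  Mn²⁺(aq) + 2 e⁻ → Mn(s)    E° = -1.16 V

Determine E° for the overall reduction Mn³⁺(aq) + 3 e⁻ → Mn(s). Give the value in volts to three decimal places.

-0.283 V

Since ΔG° = −nFE° is additive over sequential reductions, n₃E°₃ = n₁E°₁ + n₂E°₂.
E°₃ = (1×+1.47 + 2×-1.16) / 3 = (-0.850) / 3 = -0.283 V.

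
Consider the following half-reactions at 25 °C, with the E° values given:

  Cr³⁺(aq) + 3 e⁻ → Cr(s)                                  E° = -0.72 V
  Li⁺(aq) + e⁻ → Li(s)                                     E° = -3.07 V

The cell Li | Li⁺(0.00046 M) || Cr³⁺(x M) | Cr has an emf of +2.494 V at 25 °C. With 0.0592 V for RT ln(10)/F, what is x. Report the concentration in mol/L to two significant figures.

0.0019 M

Cr³⁺/Cr is the cathode, Li⁺/Li the anode: E°cell = +2.35 V, n = 3.
Overall reaction: Cr³⁺(aq) + 3 Li(s) → Cr(s) + 3 Li⁺(aq); Q = [Li⁺]^3/[Cr³⁺]^1.
From E = E° − (0.0592/n) log Q: log Q = (E° − E)·n/0.0592 = (+2.35 − (+2.494))·3/0.0592 = -7.2973.
So 1·log[Cr³⁺] = 3·log(0.00046) − log Q = -10.0117 − (-7.2973) = -2.7144; [Cr³⁺] = 10^(-2.7144) ≈ 0.0019 M.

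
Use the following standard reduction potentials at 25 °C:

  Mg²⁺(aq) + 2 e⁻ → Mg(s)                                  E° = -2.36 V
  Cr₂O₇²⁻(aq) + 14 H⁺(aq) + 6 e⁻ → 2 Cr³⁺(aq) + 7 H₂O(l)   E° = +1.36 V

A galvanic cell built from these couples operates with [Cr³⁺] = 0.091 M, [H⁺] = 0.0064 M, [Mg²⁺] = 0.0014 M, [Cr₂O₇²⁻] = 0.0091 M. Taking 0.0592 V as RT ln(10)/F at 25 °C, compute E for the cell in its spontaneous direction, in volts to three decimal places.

Cr₂O₇²⁻/Cr³⁺ is the cathode (higher E°), Mg²⁺/Mg the anode: E°cell = +1.36 − (-2.36) = +3.72 V, n = 6.
Overall: Cr₂O₇²⁻(aq) + 14 H⁺(aq) + 3 Mg(s) → 2 Cr³⁺(aq) + 7 H₂O(l) + 3 Mg²⁺(aq)
Q = [Cr³⁺]^2·[Mg²⁺]^3 / ([Cr₂O₇²⁻]·[H⁺]^14); log Q = 22.111.
E = E° − (0.0592/n) log Q = +3.72 − (0.0592/6)(22.111) = +3.502 V.

+3.502 V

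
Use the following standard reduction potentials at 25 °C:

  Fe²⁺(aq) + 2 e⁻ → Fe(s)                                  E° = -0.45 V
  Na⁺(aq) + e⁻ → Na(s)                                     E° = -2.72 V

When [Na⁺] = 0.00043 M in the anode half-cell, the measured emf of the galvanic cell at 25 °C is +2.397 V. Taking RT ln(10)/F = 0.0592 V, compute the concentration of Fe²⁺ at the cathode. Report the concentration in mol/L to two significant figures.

0.0036 M

Fe²⁺/Fe is the cathode, Na⁺/Na the anode: E°cell = +2.27 V, n = 2.
Overall reaction: Fe²⁺(aq) + 2 Na(s) → Fe(s) + 2 Na⁺(aq); Q = [Na⁺]^2/[Fe²⁺]^1.
From E = E° − (0.0592/n) log Q: log Q = (E° − E)·n/0.0592 = (+2.27 − (+2.397))·2/0.0592 = -4.2905.
So 1·log[Fe²⁺] = 2·log(0.00043) − log Q = -6.7331 − (-4.2905) = -2.4426; [Fe²⁺] = 10^(-2.4426) ≈ 0.0036 M.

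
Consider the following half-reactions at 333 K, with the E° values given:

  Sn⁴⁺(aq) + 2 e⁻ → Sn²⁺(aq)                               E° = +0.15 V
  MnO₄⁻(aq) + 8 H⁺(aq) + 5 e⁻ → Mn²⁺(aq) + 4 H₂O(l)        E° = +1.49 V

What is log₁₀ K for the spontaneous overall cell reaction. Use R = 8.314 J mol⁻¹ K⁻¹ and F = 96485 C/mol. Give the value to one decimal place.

202.8

Cathode: MnO₄⁻/Mn²⁺; anode: Sn⁴⁺/Sn²⁺. E°cell = (+1.49) − (+0.15) = +1.34 V, with n = 10.
ΔG° = −nFE° = −RT ln K, so ln K = nFE°/(RT) = (10)(96485)(+1.34) / ((8.314)(333)) = 466.993.
log₁₀ K = 466.993 / ln 10 = 202.8.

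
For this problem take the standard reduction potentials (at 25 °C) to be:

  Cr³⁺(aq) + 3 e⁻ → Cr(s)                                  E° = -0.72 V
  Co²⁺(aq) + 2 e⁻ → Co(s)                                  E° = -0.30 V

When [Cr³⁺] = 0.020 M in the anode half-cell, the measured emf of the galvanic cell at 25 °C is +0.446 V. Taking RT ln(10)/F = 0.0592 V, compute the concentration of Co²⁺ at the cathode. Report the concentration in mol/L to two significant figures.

0.56 M

Co²⁺/Co is the cathode, Cr³⁺/Cr the anode: E°cell = +0.42 V, n = 6.
Overall reaction: 3 Co²⁺(aq) + 2 Cr(s) → 3 Co(s) + 2 Cr³⁺(aq); Q = [Cr³⁺]^2/[Co²⁺]^3.
From E = E° − (0.0592/n) log Q: log Q = (E° − E)·n/0.0592 = (+0.42 − (+0.446))·6/0.0592 = -2.6351.
So 3·log[Co²⁺] = 2·log(0.02) − log Q = -3.3979 − (-2.6351) = -0.7628; log[Co²⁺] = -0.7628 / 3 = -0.2543; [Co²⁺] = 10^(-0.2543) ≈ 0.56 M.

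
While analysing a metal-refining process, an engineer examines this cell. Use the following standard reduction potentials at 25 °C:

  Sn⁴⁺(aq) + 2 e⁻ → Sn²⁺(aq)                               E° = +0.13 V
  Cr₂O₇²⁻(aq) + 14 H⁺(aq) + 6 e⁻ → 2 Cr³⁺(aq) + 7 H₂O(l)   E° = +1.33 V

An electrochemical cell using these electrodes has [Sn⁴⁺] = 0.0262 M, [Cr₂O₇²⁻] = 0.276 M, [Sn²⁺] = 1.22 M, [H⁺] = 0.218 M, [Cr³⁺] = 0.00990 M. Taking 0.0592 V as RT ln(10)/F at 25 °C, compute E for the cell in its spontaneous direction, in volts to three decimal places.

Cr₂O₇²⁻/Cr³⁺ is the cathode (higher E°), Sn⁴⁺/Sn²⁺ the anode: E°cell = +1.33 − (+0.13) = +1.20 V, n = 6.
Overall: Cr₂O₇²⁻(aq) + 14 H⁺(aq) + 3 Sn²⁺(aq) → 2 Cr³⁺(aq) + 7 H₂O(l) + 3 Sn⁴⁺(aq)
Q = [Cr³⁺]^2·[Sn⁴⁺]^3 / ([Cr₂O₇²⁻]·[H⁺]^14·[Sn²⁺]^3); log Q = 0.808.
E = E° − (0.0592/n) log Q = +1.20 − (0.0592/6)(0.808) = +1.192 V.

+1.192 V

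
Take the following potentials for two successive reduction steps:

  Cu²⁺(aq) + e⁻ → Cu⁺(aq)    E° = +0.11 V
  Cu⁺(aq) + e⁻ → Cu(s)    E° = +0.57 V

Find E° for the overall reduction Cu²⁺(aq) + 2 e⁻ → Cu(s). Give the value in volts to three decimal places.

+0.340 V

Since ΔG° = −nFE° is additive over sequential reductions, n₃E°₃ = n₁E°₁ + n₂E°₂.
E°₃ = (1×+0.11 + 1×+0.57) / 2 = (+0.680) / 2 = +0.340 V.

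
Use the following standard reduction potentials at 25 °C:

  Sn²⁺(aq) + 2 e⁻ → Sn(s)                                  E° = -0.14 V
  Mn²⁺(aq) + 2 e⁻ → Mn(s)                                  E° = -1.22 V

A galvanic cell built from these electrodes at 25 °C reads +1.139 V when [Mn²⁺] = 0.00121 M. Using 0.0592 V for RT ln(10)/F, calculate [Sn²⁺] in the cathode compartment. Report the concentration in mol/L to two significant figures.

Sn²⁺/Sn is the cathode, Mn²⁺/Mn the anode: E°cell = +1.08 V, n = 2.
Overall reaction: Sn²⁺(aq) + Mn(s) → Sn(s) + Mn²⁺(aq); Q = [Mn²⁺]^1/[Sn²⁺]^1.
From E = E° − (0.0592/n) log Q: log Q = (E° − E)·n/0.0592 = (+1.08 − (+1.139))·2/0.0592 = -1.9932.
So 1·log[Sn²⁺] = 1·log(0.00121) − log Q = -2.9172 − (-1.9932) = -0.9240; [Sn²⁺] = 10^(-0.9240) ≈ 0.12 M.

0.12 M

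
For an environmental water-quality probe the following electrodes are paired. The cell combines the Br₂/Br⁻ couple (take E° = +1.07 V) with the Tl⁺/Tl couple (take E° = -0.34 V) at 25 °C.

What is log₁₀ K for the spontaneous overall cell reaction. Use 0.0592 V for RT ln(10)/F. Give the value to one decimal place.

47.6

Cathode: Br₂/Br⁻; anode: Tl⁺/Tl. E°cell = +1.41 V, n = 2.
log K = nE°cell / 0.0592 = (2)(+1.41) / 0.0592 = 47.6.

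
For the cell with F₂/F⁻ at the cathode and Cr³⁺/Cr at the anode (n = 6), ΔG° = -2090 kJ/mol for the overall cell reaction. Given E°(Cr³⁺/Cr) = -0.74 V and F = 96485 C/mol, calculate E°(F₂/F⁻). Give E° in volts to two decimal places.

E°cell = −ΔG°/(nF) = −(-2090×10³)/((6)(96485)) = +3.610 V.
Since F₂/F⁻ is the cathode and Cr³⁺/Cr the anode, E°cell = E°(F₂/F⁻) − E°(Cr³⁺/Cr).
So E°(F₂/F⁻) = E°cell + E°(Cr³⁺/Cr) = +3.610 + (-0.74) = +2.87 V.

+2.87 V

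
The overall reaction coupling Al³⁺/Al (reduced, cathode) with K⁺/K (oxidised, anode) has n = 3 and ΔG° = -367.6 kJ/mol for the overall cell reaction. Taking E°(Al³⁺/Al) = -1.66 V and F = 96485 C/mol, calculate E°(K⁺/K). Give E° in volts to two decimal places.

E°cell = −ΔG°/(nF) = −(-367.6×10³)/((3)(96485)) = +1.270 V.
Since Al³⁺/Al is the cathode and K⁺/K the anode, E°cell = E°(Al³⁺/Al) − E°(K⁺/K).
So E°(K⁺/K) = E°(Al³⁺/Al) − E°cell = (-1.66) − (+1.270) = -2.93 V.

-2.93 V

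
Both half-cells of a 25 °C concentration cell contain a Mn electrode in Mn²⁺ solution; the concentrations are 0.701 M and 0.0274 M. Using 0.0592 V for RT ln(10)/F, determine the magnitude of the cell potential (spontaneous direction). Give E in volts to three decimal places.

+0.042 V

For a concentration cell E°cell = 0. The 0.701 M side is the cathode (reduction is favoured where [Mn²⁺] is higher).
With n = 2, E = −(0.0592/2) log([Mn²⁺]ₐₙ/[Mn²⁺]꜀ₐₜ) = −(0.0592/2) log(0.0274/0.701) = −(0.0592/2)(-1.408) = +0.042 V.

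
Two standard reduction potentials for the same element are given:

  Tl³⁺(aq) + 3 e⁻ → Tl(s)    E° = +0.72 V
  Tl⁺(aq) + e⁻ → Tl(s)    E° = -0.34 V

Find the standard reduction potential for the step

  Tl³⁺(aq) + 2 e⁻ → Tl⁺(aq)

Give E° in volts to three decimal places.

Sequential free energies add, so n₃E°₃ = n₁E°₁ + n₂E°₂.
With n₃ = 3, and the known step contributing 1×(-0.34) V, the unknown satisfies 2·E° = 3×(+0.72) − 1×(-0.34) = +2.500.
E° = +2.500 / 2 = +1.250 V.

+1.250 V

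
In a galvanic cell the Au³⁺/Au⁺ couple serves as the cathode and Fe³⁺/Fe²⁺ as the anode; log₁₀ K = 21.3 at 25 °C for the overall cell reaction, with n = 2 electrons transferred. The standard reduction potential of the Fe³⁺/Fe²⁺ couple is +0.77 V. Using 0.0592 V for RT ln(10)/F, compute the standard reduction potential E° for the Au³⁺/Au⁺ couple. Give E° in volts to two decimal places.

E°cell = (0.0592/n)·log K = (0.0592/2)(21.3) = +0.630 V.
Since Au³⁺/Au⁺ is the cathode and Fe³⁺/Fe²⁺ the anode, E°cell = E°(Au³⁺/Au⁺) − E°(Fe³⁺/Fe²⁺).
So E°(Au³⁺/Au⁺) = E°cell + E°(Fe³⁺/Fe²⁺) = +0.630 + (+0.77) = +1.40 V.

+1.40 V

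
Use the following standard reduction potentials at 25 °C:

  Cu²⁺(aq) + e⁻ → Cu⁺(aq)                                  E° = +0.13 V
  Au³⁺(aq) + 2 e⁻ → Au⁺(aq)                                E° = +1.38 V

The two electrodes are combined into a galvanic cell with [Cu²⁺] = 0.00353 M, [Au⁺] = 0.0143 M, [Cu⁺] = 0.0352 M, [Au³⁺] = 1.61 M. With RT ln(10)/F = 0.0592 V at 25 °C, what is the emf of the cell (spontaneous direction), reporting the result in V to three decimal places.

Au³⁺/Au⁺ is the cathode (higher E°), Cu²⁺/Cu⁺ the anode: E°cell = +1.38 − (+0.13) = +1.25 V, n = 2.
Overall: Au³⁺(aq) + 2 Cu⁺(aq) → Au⁺(aq) + 2 Cu²⁺(aq)
Q = [Au⁺]·[Cu²⁺]^2 / ([Au³⁺]·[Cu⁺]^2); log Q = -4.049.
E = E° − (0.0592/n) log Q = +1.25 − (0.0592/2)(-4.049) = +1.370 V.

+1.370 V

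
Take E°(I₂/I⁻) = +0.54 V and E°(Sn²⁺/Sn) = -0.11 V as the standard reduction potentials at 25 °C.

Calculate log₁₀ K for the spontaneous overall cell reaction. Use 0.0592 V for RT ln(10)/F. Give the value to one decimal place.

Cathode: I₂/I⁻; anode: Sn²⁺/Sn. E°cell = +0.65 V, n = 2.
log K = nE°cell / 0.0592 = (2)(+0.65) / 0.0592 = 22.0.

22.0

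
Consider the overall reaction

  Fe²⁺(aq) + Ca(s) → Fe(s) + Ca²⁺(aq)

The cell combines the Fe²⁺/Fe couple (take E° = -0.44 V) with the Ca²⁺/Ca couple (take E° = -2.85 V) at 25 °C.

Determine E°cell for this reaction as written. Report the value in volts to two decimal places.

+2.41 V

The Fe²⁺/Fe couple has the higher reduction potential, so it is the cathode; Ca²⁺/Ca is oxidised at the anode.
E°cell = E°(cathode) − E°(anode) = (-0.44) − (-2.85) = +2.41 V.
Since E°cell > 0, the reaction is spontaneous under standard conditions.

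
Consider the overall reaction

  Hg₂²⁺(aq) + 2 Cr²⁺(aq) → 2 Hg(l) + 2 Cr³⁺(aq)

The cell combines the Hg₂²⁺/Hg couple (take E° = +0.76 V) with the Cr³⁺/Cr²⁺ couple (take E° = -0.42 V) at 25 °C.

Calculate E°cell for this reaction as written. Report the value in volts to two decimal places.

The Hg₂²⁺/Hg couple has the higher reduction potential, so it is the cathode; Cr³⁺/Cr²⁺ is oxidised at the anode.
E°cell = E°(cathode) − E°(anode) = (+0.76) − (-0.42) = +1.18 V.

+1.18 V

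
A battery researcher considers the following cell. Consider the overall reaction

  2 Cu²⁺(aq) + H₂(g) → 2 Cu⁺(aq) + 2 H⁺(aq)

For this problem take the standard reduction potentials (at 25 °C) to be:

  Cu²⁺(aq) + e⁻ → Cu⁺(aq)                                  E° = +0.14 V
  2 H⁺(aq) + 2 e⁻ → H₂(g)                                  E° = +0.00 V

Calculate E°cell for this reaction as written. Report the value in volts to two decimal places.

The Cu²⁺/Cu⁺ couple has the higher reduction potential, so it is the cathode; H⁺/H₂ is oxidised at the anode.
E°cell = E°(cathode) − E°(anode) = (+0.14) − (+0.00) = +0.14 V.
Since E°cell > 0, the reaction is spontaneous under standard conditions.

+0.14 V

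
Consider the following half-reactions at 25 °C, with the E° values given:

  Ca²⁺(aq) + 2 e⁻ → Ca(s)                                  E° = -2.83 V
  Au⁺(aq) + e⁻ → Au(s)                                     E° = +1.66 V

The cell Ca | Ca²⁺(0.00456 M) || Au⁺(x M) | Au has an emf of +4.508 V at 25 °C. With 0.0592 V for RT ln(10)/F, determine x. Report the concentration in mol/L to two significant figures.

0.14 M

Au⁺/Au is the cathode, Ca²⁺/Ca the anode: E°cell = +4.49 V, n = 2.
Overall reaction: 2 Au⁺(aq) + Ca(s) → 2 Au(s) + Ca²⁺(aq); Q = [Ca²⁺]^1/[Au⁺]^2.
From E = E° − (0.0592/n) log Q: log Q = (E° − E)·n/0.0592 = (+4.49 − (+4.508))·2/0.0592 = -0.6081.
So 2·log[Au⁺] = 1·log(0.00456) − log Q = -2.3410 − (-0.6081) = -1.7329; log[Au⁺] = -1.7329 / 2 = -0.8665; [Au⁺] = 10^(-0.8665) ≈ 0.14 M.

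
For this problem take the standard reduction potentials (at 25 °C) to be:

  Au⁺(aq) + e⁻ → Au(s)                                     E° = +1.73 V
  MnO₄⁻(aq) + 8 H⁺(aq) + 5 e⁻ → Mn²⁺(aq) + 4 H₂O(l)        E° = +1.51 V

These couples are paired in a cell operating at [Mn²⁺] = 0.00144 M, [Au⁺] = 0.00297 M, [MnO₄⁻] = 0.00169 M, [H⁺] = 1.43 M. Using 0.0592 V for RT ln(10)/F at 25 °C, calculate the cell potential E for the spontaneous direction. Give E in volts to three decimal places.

Au⁺/Au is the cathode (higher E°), MnO₄⁻/Mn²⁺ the anode: E°cell = +1.73 − (+1.51) = +0.22 V, n = 5.
Overall: 5 Au⁺(aq) + Mn²⁺(aq) + 4 H₂O(l) → 5 Au(s) + MnO₄⁻(aq) + 8 H⁺(aq)
Q = [MnO₄⁻]·[H⁺]^8 / ([Au⁺]^5·[Mn²⁺]); log Q = 13.948.
E = E° − (0.0592/n) log Q = +0.22 − (0.0592/5)(13.948) = +0.055 V.

+0.055 V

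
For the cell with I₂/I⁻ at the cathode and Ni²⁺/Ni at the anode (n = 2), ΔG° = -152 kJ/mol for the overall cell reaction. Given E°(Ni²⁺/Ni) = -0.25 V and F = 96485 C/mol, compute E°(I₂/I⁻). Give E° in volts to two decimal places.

E°cell = −ΔG°/(nF) = −(-152×10³)/((2)(96485)) = +0.788 V.
Since I₂/I⁻ is the cathode and Ni²⁺/Ni the anode, E°cell = E°(I₂/I⁻) − E°(Ni²⁺/Ni).
So E°(I₂/I⁻) = E°cell + E°(Ni²⁺/Ni) = +0.788 + (-0.25) = +0.54 V.

+0.54 V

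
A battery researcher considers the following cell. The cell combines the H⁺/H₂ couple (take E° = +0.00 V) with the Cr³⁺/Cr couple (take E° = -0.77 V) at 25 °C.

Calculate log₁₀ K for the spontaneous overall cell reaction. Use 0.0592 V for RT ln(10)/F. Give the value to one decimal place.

Cathode: H⁺/H₂; anode: Cr³⁺/Cr. E°cell = +0.77 V, n = 6.
log K = nE°cell / 0.0592 = (6)(+0.77) / 0.0592 = 78.0.

78.0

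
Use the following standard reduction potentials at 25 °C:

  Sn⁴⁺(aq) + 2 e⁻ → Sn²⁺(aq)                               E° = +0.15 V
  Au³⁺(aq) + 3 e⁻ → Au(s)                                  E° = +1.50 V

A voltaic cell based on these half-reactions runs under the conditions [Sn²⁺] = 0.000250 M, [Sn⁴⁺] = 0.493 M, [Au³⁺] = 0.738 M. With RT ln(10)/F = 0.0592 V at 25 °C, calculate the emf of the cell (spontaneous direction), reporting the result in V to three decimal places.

+1.250 V

Au³⁺/Au is the cathode (higher E°), Sn⁴⁺/Sn²⁺ the anode: E°cell = +1.50 − (+0.15) = +1.35 V, n = 6.
Overall: 2 Au³⁺(aq) + 3 Sn²⁺(aq) → 2 Au(s) + 3 Sn⁴⁺(aq)
Q = [Sn⁴⁺]^3 / ([Au³⁺]^2·[Sn²⁺]^3); log Q = 10.149.
E = E° − (0.0592/n) log Q = +1.35 − (0.0592/6)(10.149) = +1.250 V.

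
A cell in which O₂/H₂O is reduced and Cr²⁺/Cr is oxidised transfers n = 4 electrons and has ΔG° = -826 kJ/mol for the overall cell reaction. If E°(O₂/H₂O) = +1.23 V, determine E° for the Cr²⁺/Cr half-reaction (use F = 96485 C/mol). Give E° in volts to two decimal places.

E°cell = −ΔG°/(nF) = −(-826×10³)/((4)(96485)) = +2.140 V.
Since O₂/H₂O is the cathode and Cr²⁺/Cr the anode, E°cell = E°(O₂/H₂O) − E°(Cr²⁺/Cr).
So E°(Cr²⁺/Cr) = E°(O₂/H₂O) − E°cell = (+1.23) − (+2.140) = -0.91 V.

-0.91 V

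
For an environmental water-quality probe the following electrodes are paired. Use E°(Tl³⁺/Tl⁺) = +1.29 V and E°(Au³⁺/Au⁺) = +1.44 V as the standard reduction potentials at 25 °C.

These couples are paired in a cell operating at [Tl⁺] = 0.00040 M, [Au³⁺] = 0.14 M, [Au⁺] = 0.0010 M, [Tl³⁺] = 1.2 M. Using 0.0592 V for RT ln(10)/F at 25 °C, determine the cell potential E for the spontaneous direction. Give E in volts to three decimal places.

+0.111 V

Au³⁺/Au⁺ is the cathode (higher E°), Tl³⁺/Tl⁺ the anode: E°cell = +1.44 − (+1.29) = +0.15 V, n = 2.
Overall: Au³⁺(aq) + Tl⁺(aq) → Au⁺(aq) + Tl³⁺(aq)
Q = [Au⁺]·[Tl³⁺] / ([Au³⁺]·[Tl⁺]); log Q = 1.331.
E = E° − (0.0592/n) log Q = +0.15 − (0.0592/2)(1.331) = +0.111 V.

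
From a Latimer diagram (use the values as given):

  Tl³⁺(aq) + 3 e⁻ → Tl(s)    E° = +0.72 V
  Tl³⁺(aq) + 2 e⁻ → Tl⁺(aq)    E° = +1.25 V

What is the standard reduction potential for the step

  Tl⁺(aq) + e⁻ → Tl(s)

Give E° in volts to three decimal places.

Sequential free energies add, so n₃E°₃ = n₁E°₁ + n₂E°₂.
With n₃ = 3, and the known step contributing 2×(+1.25) V, the unknown satisfies 1·E° = 3×(+0.72) − 2×(+1.25) = -0.340.
E° = -0.340 / 1 = -0.340 V.

-0.340 V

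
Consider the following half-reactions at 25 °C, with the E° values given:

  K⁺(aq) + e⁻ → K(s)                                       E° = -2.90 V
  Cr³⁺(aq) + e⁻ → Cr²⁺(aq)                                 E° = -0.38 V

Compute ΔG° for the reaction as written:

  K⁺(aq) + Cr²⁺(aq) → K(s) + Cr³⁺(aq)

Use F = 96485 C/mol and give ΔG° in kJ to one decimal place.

As written, K⁺/K is reduced (cathode) and Cr³⁺/Cr²⁺ is oxidised (anode), so E°cell = (-2.90) − (-0.38) = -2.52 V.
Balancing electrons gives n = 1.
ΔG° = −nFE° = −(1)(96485)(-2.52) = 243,142 J = +243.1 kJ.

+243.1 kJ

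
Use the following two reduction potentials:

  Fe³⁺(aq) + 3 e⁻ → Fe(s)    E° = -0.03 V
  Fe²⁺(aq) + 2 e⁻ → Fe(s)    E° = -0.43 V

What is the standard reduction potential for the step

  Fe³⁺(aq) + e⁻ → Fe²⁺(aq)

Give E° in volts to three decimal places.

+0.770 V

Sequential free energies add, so n₃E°₃ = n₁E°₁ + n₂E°₂.
With n₃ = 3, and the known step contributing 2×(-0.43) V, the unknown satisfies 1·E° = 3×(-0.03) − 2×(-0.43) = +0.770.
E° = +0.770 / 1 = +0.770 V.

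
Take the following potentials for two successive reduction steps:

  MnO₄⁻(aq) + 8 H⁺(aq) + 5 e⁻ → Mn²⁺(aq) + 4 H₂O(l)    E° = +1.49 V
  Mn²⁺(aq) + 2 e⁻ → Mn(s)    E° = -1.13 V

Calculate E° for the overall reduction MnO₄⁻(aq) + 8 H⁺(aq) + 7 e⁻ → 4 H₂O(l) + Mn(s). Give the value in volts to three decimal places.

+0.741 V

Adding the free-energy changes (−nFE°) of the two steps gives −n₃FE°₃ = −n₁FE°₁ − n₂FE°₂.
E°₃ = (5×+1.49 + 2×-1.13) / 7 = (+5.190) / 7 = +0.741 V.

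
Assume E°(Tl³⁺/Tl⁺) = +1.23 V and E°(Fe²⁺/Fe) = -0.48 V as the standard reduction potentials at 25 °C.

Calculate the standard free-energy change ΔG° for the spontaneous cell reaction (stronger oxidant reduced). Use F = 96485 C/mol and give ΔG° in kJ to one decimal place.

Tl³⁺/Tl⁺ (E° = +1.23 V) is the cathode; Fe²⁺/Fe (E° = -0.48 V) is the anode, so E°cell = +1.71 V.
Balancing electrons gives n = 2 (lcm of 2 and 2).
ΔG° = −nFE° = −(2)(96485)(+1.71) = -329,979 J = -330.0 kJ.

-330.0 kJ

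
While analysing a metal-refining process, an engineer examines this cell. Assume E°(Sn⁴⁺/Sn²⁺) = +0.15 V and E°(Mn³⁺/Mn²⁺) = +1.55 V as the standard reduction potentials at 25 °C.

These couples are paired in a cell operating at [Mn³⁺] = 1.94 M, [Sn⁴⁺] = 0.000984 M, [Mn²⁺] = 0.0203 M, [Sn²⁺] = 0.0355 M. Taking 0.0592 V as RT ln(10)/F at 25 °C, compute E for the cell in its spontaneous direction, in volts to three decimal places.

Mn³⁺/Mn²⁺ is the cathode (higher E°), Sn⁴⁺/Sn²⁺ the anode: E°cell = +1.55 − (+0.15) = +1.40 V, n = 2.
Overall: 2 Mn³⁺(aq) + Sn²⁺(aq) → 2 Mn²⁺(aq) + Sn⁴⁺(aq)
Q = [Mn²⁺]^2·[Sn⁴⁺] / ([Mn³⁺]^2·[Sn²⁺]); log Q = -5.518.
E = E° − (0.0592/n) log Q = +1.40 − (0.0592/2)(-5.518) = +1.563 V.

+1.563 V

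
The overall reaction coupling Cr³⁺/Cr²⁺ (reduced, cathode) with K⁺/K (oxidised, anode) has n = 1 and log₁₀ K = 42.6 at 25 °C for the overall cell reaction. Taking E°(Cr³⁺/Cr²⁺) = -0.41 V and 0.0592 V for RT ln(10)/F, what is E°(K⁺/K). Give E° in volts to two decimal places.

E°cell = (0.0592/n)·log K = (0.0592/1)(42.6) = +2.522 V.
Since Cr³⁺/Cr²⁺ is the cathode and K⁺/K the anode, E°cell = E°(Cr³⁺/Cr²⁺) − E°(K⁺/K).
So E°(K⁺/K) = E°(Cr³⁺/Cr²⁺) − E°cell = (-0.41) − (+2.522) = -2.93 V.

-2.93 V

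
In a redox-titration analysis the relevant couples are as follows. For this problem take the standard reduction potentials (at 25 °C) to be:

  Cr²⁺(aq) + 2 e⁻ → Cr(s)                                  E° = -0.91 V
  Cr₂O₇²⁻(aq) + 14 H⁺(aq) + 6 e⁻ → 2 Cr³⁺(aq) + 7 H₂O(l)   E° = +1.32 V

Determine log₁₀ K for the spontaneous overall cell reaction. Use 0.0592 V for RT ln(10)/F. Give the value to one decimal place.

226.0

Cathode: Cr₂O₇²⁻/Cr³⁺; anode: Cr²⁺/Cr. E°cell = +2.23 V, n = 6.
log K = nE°cell / 0.0592 = (6)(+2.23) / 0.0592 = 226.0.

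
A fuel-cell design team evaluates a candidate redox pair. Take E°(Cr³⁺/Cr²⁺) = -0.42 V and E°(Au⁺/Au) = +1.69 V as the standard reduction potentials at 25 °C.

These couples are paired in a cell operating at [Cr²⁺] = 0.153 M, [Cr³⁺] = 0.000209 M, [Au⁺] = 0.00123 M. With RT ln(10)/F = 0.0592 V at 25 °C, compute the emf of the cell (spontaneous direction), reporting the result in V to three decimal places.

Au⁺/Au is the cathode (higher E°), Cr³⁺/Cr²⁺ the anode: E°cell = +1.69 − (-0.42) = +2.11 V, n = 1.
Overall: Au⁺(aq) + Cr²⁺(aq) → Au(s) + Cr³⁺(aq)
Q = [Cr³⁺] / ([Au⁺]·[Cr²⁺]); log Q = 0.046.
E = E° − (0.0592/n) log Q = +2.11 − (0.0592/1)(0.046) = +2.107 V.

+2.107 V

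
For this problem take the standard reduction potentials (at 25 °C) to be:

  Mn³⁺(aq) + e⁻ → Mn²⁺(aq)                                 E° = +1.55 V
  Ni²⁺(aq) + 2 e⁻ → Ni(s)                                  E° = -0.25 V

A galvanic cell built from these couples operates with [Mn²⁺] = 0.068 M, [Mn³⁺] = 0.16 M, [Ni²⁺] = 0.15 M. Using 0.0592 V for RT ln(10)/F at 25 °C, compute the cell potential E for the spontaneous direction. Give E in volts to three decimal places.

+1.846 V

Mn³⁺/Mn²⁺ is the cathode (higher E°), Ni²⁺/Ni the anode: E°cell = +1.55 − (-0.25) = +1.80 V, n = 2.
Overall: 2 Mn³⁺(aq) + Ni(s) → 2 Mn²⁺(aq) + Ni²⁺(aq)
Q = [Mn²⁺]^2·[Ni²⁺] / ([Mn³⁺]^2); log Q = -1.567.
E = E° − (0.0592/n) log Q = +1.80 − (0.0592/2)(-1.567) = +1.846 V.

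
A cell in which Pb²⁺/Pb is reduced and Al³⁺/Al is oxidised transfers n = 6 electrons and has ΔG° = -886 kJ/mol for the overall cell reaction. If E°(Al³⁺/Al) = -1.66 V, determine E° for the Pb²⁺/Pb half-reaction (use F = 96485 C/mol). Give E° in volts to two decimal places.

-0.13 V

E°cell = −ΔG°/(nF) = −(-886×10³)/((6)(96485)) = +1.530 V.
Since Pb²⁺/Pb is the cathode and Al³⁺/Al the anode, E°cell = E°(Pb²⁺/Pb) − E°(Al³⁺/Al).
So E°(Pb²⁺/Pb) = E°cell + E°(Al³⁺/Al) = +1.530 + (-1.66) = -0.13 V.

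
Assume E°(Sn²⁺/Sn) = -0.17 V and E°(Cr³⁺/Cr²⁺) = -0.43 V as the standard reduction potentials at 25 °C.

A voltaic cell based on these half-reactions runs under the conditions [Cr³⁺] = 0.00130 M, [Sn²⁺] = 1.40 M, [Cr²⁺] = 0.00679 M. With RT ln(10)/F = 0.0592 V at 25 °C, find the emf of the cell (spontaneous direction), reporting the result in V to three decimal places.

+0.307 V

Sn²⁺/Sn is the cathode (higher E°), Cr³⁺/Cr²⁺ the anode: E°cell = -0.17 − (-0.43) = +0.26 V, n = 2.
Overall: Sn²⁺(aq) + 2 Cr²⁺(aq) → Sn(s) + 2 Cr³⁺(aq)
Q = [Cr³⁺]^2 / ([Sn²⁺]·[Cr²⁺]^2); log Q = -1.582.
E = E° − (0.0592/n) log Q = +0.26 − (0.0592/2)(-1.582) = +0.307 V.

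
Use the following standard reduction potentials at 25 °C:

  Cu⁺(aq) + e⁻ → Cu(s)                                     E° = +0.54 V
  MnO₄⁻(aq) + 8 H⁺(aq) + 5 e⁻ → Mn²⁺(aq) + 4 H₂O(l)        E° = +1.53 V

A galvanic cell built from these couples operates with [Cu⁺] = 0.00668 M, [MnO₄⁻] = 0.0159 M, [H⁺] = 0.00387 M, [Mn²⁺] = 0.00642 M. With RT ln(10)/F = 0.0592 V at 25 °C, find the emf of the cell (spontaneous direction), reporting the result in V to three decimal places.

+0.895 V

MnO₄⁻/Mn²⁺ is the cathode (higher E°), Cu⁺/Cu the anode: E°cell = +1.53 − (+0.54) = +0.99 V, n = 5.
Overall: MnO₄⁻(aq) + 8 H⁺(aq) + 5 Cu(s) → Mn²⁺(aq) + 4 H₂O(l) + 5 Cu⁺(aq)
Q = [Mn²⁺]·[Cu⁺]^5 / ([MnO₄⁻]·[H⁺]^8); log Q = 8.028.
E = E° − (0.0592/n) log Q = +0.99 − (0.0592/5)(8.028) = +0.895 V.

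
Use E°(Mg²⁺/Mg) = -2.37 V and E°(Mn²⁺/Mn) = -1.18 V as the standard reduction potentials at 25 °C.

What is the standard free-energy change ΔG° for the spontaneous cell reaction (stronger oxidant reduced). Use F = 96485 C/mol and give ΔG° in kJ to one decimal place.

Mn²⁺/Mn (E° = -1.18 V) is the cathode; Mg²⁺/Mg (E° = -2.37 V) is the anode, so E°cell = +1.19 V.
Balancing electrons gives n = 2 (lcm of 2 and 2).
ΔG° = −nFE° = −(2)(96485)(+1.19) = -229,634 J = -229.6 kJ.

-229.6 kJ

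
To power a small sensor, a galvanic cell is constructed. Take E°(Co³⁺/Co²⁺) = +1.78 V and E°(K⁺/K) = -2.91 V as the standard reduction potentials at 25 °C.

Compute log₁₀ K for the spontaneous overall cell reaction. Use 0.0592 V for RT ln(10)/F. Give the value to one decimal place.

Cathode: Co³⁺/Co²⁺; anode: K⁺/K. E°cell = +4.69 V, n = 1.
log K = nE°cell / 0.0592 = (1)(+4.69) / 0.0592 = 79.2.

79.2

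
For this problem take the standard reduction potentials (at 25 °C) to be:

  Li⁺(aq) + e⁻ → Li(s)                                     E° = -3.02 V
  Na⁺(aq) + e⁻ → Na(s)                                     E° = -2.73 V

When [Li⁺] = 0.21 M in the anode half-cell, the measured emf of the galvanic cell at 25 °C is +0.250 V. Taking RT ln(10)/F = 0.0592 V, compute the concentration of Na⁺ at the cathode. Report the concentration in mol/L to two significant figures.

0.044 M

Na⁺/Na is the cathode, Li⁺/Li the anode: E°cell = +0.29 V, n = 1.
Overall reaction: Na⁺(aq) + Li(s) → Na(s) + Li⁺(aq); Q = [Li⁺]^1/[Na⁺]^1.
From E = E° − (0.0592/n) log Q: log Q = (E° − E)·n/0.0592 = (+0.29 − (+0.250))·1/0.0592 = 0.6757.
So 1·log[Na⁺] = 1·log(0.21) − log Q = -0.6778 − (0.6757) = -1.3535; [Na⁺] = 10^(-1.3535) ≈ 0.044 M.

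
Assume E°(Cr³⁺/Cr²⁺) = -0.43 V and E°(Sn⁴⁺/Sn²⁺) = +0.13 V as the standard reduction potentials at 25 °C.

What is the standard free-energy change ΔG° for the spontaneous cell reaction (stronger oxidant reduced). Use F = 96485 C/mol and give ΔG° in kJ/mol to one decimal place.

Sn⁴⁺/Sn²⁺ (E° = +0.13 V) is the cathode; Cr³⁺/Cr²⁺ (E° = -0.43 V) is the anode, so E°cell = +0.56 V.
Balancing electrons gives n = 2 (lcm of 2 and 1).
ΔG° = −nFE° = −(2)(96485)(+0.56) = -108,063 J = -108.1 kJ/mol.

-108.1 kJ/mol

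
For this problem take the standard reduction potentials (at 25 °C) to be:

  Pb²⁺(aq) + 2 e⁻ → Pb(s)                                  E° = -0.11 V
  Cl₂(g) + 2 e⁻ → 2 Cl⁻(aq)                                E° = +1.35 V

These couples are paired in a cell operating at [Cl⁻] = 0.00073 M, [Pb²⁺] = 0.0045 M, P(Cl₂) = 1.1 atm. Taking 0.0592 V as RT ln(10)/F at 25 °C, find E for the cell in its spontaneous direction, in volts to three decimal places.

Cl₂/Cl⁻ is the cathode (higher E°), Pb²⁺/Pb the anode: E°cell = +1.35 − (-0.11) = +1.46 V, n = 2.
Overall: Cl₂(g) + Pb(s) → 2 Cl⁻(aq) + Pb²⁺(aq)
Q = [Cl⁻]^2·[Pb²⁺] / (P(Cl₂)); log Q = -8.662.
E = E° − (0.0592/n) log Q = +1.46 − (0.0592/2)(-8.662) = +1.716 V.

+1.716 V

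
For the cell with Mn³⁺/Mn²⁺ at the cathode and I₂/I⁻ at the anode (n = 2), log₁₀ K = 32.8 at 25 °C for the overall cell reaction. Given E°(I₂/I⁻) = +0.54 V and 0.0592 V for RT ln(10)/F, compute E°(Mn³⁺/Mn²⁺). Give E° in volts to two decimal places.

+1.51 V

E°cell = (0.0592/n)·log K = (0.0592/2)(32.8) = +0.971 V.
Since Mn³⁺/Mn²⁺ is the cathode and I₂/I⁻ the anode, E°cell = E°(Mn³⁺/Mn²⁺) − E°(I₂/I⁻).
So E°(Mn³⁺/Mn²⁺) = E°cell + E°(I₂/I⁻) = +0.971 + (+0.54) = +1.51 V.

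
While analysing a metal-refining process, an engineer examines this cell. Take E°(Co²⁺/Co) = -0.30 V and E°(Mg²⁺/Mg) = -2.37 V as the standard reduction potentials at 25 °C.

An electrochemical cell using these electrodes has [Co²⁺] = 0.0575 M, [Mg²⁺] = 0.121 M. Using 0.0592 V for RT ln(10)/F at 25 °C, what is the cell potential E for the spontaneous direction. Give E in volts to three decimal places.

Co²⁺/Co is the cathode (higher E°), Mg²⁺/Mg the anode: E°cell = -0.30 − (-2.37) = +2.07 V, n = 2.
Overall: Co²⁺(aq) + Mg(s) → Co(s) + Mg²⁺(aq)
Q = [Mg²⁺] / ([Co²⁺]); log Q = 0.323.
E = E° − (0.0592/n) log Q = +2.07 − (0.0592/2)(0.323) = +2.060 V.

+2.060 V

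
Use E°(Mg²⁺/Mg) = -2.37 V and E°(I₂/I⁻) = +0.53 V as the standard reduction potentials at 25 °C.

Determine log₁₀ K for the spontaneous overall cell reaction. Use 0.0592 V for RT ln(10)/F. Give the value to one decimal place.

Cathode: I₂/I⁻; anode: Mg²⁺/Mg. E°cell = +2.90 V, n = 2.
log K = nE°cell / 0.0592 = (2)(+2.90) / 0.0592 = 98.0.

98.0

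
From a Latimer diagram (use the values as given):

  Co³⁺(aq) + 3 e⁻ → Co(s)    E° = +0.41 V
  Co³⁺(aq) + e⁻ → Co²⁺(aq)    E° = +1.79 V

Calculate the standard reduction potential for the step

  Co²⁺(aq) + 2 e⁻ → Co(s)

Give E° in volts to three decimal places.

-0.280 V

Sequential free energies add, so n₃E°₃ = n₁E°₁ + n₂E°₂.
With n₃ = 3, and the known step contributing 1×(+1.79) V, the unknown satisfies 2·E° = 3×(+0.41) − 1×(+1.79) = -0.560.
E° = -0.560 / 2 = -0.280 V.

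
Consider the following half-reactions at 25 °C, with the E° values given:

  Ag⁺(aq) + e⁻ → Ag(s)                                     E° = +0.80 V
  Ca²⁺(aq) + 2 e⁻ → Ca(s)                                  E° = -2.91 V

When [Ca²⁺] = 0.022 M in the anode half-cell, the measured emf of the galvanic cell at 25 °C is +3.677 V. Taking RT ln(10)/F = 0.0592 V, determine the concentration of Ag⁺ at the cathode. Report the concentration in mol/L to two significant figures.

0.041 M

Ag⁺/Ag is the cathode, Ca²⁺/Ca the anode: E°cell = +3.71 V, n = 2.
Overall reaction: 2 Ag⁺(aq) + Ca(s) → 2 Ag(s) + Ca²⁺(aq); Q = [Ca²⁺]^1/[Ag⁺]^2.
From E = E° − (0.0592/n) log Q: log Q = (E° − E)·n/0.0592 = (+3.71 − (+3.677))·2/0.0592 = 1.1149.
So 2·log[Ag⁺] = 1·log(0.022) − log Q = -1.6576 − (1.1149) = -2.7725; log[Ag⁺] = -2.7725 / 2 = -1.3862; [Ag⁺] = 10^(-1.3862) ≈ 0.041 M.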